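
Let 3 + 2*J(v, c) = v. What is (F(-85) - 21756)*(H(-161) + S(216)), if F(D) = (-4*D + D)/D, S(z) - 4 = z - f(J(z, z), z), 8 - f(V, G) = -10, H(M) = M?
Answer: -892119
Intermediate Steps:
J(v, c) = -3/2 + v/2
f(V, G) = 18 (f(V, G) = 8 - 1*(-10) = 8 + 10 = 18)
S(z) = -14 + z (S(z) = 4 + (z - 1*18) = 4 + (z - 18) = 4 + (-18 + z) = -14 + z)
F(D) = -3 (F(D) = (-3*D)/D = -3)
(F(-85) - 21756)*(H(-161) + S(216)) = (-3 - 21756)*(-161 + (-14 + 216)) = -21759*(-161 + 202) = -21759*41 = -892119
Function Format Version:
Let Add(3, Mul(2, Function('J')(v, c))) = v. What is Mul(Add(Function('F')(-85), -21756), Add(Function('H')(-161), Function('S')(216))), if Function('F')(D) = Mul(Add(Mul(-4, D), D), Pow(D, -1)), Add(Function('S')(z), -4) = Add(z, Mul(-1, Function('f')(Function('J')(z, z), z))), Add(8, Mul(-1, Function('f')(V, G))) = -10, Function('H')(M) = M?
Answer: -892119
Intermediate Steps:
Function('J')(v, c) = Add(Rational(-3, 2), Mul(Rational(1, 2), v))
Function('f')(V, G) = 18 (Function('f')(V, G) = Add(8, Mul(-1, -10)) = Add(8, 10) = 18)
Function('S')(z) = Add(-14, z) (Function('S')(z) = Add(4, Add(z, Mul(-1, 18))) = Add(4, Add(z, -18)) = Add(4, Add(-18, z)) = Add(-14, z))
Function('F')(D) = -3 (Function('F')(D) = Mul(Mul(-3, D), Pow(D, -1)) = -3)
Mul(Add(Function('F')(-85), -21756), Add(Function('H')(-161), Function('S')(216))) = Mul(Add(-3, -21756), Add(-161, Add(-14, 216))) = Mul(-21759, Add(-161, 202)) = Mul(-21759, 41) = -892119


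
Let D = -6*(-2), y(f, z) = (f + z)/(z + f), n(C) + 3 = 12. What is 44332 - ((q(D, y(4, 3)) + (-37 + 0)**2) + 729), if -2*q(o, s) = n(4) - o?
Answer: 84465/2 ≈ 42233.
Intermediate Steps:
n(C) = 9 (n(C) = -3 + 12 = 9)
y(f, z) = 1 (y(f, z) = (f + z)/(f + z) = 1)
D = 12
q(o, s) = -9/2 + o/2 (q(o, s) = -(9 - o)/2 = -9/2 + o/2)
44332 - ((q(D, y(4, 3)) + (-37 + 0)**2) + 729) = 44332 - (((-9/2 + (1/2)*12) + (-37 + 0)**2) + 729) = 44332 - (((-9/2 + 6) + (-37)**2) + 729) = 44332 - ((3/2 + 1369) + 729) = 44332 - (2741/2 + 729) = 44332 - 1*4199/2 = 44332 - 4199/2 = 84465/2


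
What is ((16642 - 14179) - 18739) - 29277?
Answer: -45553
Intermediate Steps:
((16642 - 14179) - 18739) - 29277 = (2463 - 18739) - 29277 = -16276 - 29277 = -45553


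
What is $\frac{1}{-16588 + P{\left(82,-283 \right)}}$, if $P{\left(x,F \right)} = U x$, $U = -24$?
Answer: $- \frac{1}{18556} \approx -5.3891 \cdot 10^{-5}$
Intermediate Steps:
$P{\left(x,F \right)} = - 24 x$
$\frac{1}{-16588 + P{\left(82,-283 \right)}} = \frac{1}{-16588 - 1968} = \frac{1}{-18556} = - \frac{1}{18556}$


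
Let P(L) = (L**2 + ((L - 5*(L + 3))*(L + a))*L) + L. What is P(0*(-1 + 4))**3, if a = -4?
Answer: 0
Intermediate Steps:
P(L) = L + L**2 + L*(-15 - 4*L)*(-4 + L) (P(L) = (L**2 + ((L - 5*(L + 3))*(L - 4))*L) + L = (L**2 + ((L - 5*(3 + L))*(-4 + L))*L) + L = (L**2 + ((L + (-15 - 5*L))*(-4 + L))*L) + L = (L**2 + ((-15 - 4*L)*(-4 + L))*L) + L = (L**2 + L*(-15 - 4*L)*(-4 + L)) + L = L + L**2 + L*(-15 - 4*L)*(-4 + L))
P(0*(-1 + 4))**3 = ((0*(-1 + 4))*(61 - 4*(0*(-1 + 4))**2 + 2*(0*(-1 + 4))))**3 = ((0*3)*(61 - 4*(0*3)**2 + 2*(0*3)))**3 = (0*(61 - 4*0**2 + 2*0))**3 = (0*(61 - 4*0 + 0))**3 = (0*(61 + 0 + 0))**3 = (0*61)**3 = 0**3 = 0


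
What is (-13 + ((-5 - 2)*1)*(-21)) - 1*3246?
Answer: -3112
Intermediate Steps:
(-13 + ((-5 - 2)*1)*(-21)) - 1*3246 = (-13 - 7*1*(-21)) - 3246 = (-13 - 7*(-21)) - 3246 = (-13 + 147) - 3246 = 134 - 3246 = -3112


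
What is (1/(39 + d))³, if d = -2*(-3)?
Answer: 1/91125 ≈ 1.0974e-5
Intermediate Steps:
d = 6
(1/(39 + d))³ = (1/(39 + 6))³ = (1/45)³ = 1/91125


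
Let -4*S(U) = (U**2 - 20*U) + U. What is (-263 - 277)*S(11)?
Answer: -11880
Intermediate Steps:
S(U) = -U**2/4 + 19*U/4 (S(U) = -((U**2 - 20*U) + U)/4 = -(U**2 - 19*U)/4 = -U**2/4 + 19*U/4)
(-263 - 277)*S(11) = (-263 - 277)*((1/4)*11*(19 - 1*11)) = -135*11*(19 - 11) = -135*11*8 = -540*22 = -11880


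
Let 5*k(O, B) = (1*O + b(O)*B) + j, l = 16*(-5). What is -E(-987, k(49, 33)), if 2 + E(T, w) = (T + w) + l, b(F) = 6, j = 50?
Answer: 5048/5 ≈ 1009.6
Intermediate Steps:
l = -80
k(O, B) = 10 + O/5 + 6*B/5 (k(O, B) = ((1*O + 6*B) + 50)/5 = ((O + 6*B) + 50)/5 = (50 + O + 6*B)/5 = 10 + O/5 + 6*B/5)
E(T, w) = -82 + T + w (E(T, w) = -2 + ((T + w) - 80) = -2 + (-80 + T + w) = -82 + T + w)
-E(-987, k(49, 33)) = -(-82 - 987 + (10 + (⅕)*49 + (6/5)*33)) = -(-82 - 987 + (10 + 49/5 + 198/5)) = -(-82 - 987 + 297/5) = -1*(-5048/5) = 5048/5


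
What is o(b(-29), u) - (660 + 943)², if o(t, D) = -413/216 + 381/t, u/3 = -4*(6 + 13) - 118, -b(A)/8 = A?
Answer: -8048016233/3132 ≈ -2.5696e+6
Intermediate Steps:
b(A) = -8*A
u = -582 (u = 3*(-4*(6 + 13) - 118) = 3*(-4*19 - 118) = 3*(-76 - 118) = 3*(-194) = -582)
o(t, D) = -413/216 + 381/t (o(t, D) = -413*1/216 + 381/t = -413/216 + 381/t)
o(b(-29), u) - (660 + 943)² = (-413/216 + 381/((-8*(-29)))) - (660 + 943)² = (-413/216 + 381/232) - 1*1603² = (-413/216 + 381*(1/232)) - 1*2569609 = (-413/216 + 381/232) - 2569609 = -845/3132 - 2569609 = -8048016233/3132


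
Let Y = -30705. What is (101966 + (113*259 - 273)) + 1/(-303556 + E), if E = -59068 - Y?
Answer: 43468112239/331919 ≈ 1.3096e+5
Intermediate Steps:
E = -28363 (E = -59068 - 1*(-30705) = -59068 + 30705 = -28363)
(101966 + (113*259 - 273)) + 1/(-303556 + E) = (101966 + (113*259 - 273)) + 1/(-303556 - 28363) = (101966 + (29267 - 273)) + 1/(-331919) = (101966 + 28994) - 1/331919 = 130960 - 1/331919 = 43468112239/331919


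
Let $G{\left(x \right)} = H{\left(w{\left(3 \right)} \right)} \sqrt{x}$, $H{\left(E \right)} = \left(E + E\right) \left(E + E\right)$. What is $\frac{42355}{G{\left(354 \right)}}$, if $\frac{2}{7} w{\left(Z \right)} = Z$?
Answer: $\frac{42355 \sqrt{354}}{156114} \approx 5.1046$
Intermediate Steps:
$w{\left(Z \right)} = \frac{7 Z}{2}$
$H{\left(E \right)} = 4 E^{2}$ ($H{\left(E \right)} = 2 E 2 E = 4 E^{2}$)
$G{\left(x \right)} = 441 \sqrt{x}$ ($G{\left(x \right)} = 4 \left(\frac{7}{2} \cdot 3\right)^{2} \sqrt{x} = 4 \left(\frac{21}{2}\right)^{2} \sqrt{x} = 4 \cdot \frac{441}{4} \sqrt{x} = 441 \sqrt{x}$)
$\frac{42355}{G{\left(354 \right)}} = \frac{42355}{441 \sqrt{354}} = 42355 \frac{\sqrt{354}}{156114} = \frac{42355 \sqrt{354}}{156114}$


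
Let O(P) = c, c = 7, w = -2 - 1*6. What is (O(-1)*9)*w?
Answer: -504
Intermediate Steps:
w = -8 (w = -2 - 6 = -8)
O(P) = 7
(O(-1)*9)*w = (7*9)*(-8) = 63*(-8) = -504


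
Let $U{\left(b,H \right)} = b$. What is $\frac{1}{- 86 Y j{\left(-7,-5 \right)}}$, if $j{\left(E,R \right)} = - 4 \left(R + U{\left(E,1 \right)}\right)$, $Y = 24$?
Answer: $- \frac{1}{99072} \approx -1.0094 \cdot 10^{-5}$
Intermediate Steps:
$j{\left(E,R \right)} = - 4 E - 4 R$ ($j{\left(E,R \right)} = - 4 \left(R + E\right) = - 4 \left(E + R\right) = - 4 E - 4 R$)
$\frac{1}{- 86 Y j{\left(-7,-5 \right)}} = \frac{1}{\left(-86\right) 24 \left(\left(-4\right) \left(-7\right) - -20\right)} = \frac{1}{\left(-2064\right) \left(28 + 20\right)} = \frac{1}{\left(-2064\right) 48} = \frac{1}{-99072} = - \frac{1}{99072}$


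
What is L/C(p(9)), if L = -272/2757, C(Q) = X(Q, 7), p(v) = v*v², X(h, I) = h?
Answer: -272/2009853 ≈ -0.00013533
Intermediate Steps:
p(v) = v³
C(Q) = Q
L = -272/2757 (L = -272*1/2757 = -272/2757 ≈ -0.098658)
L/C(p(9)) = -272/(2757*(9³)) = -272/2757/729 = -272/2757*1/729 = -272/2009853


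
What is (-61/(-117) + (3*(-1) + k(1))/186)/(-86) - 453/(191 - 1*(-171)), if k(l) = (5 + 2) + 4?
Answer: -35510420/28228941 ≈ -1.2579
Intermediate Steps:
k(l) = 11 (k(l) = 7 + 4 = 11)
(-61/(-117) + (3*(-1) + k(1))/186)/(-86) - 453/(191 - 1*(-171)) = (-61/(-117) + (3*(-1) + 11)/186)/(-86) - 453/(191 - 1*(-171)) = (-61*(-1/117) + (-3 + 11)*(1/186))*(-1/86) - 453/(191 + 171) = (61/117 + 8*(1/186))*(-1/86) - 453/362 = (61/117 + 4/93)*(-1/86) - 453*1/362 = (2047/3627)*(-1/86) - 453/362 = -2047/311922 - 453/362 = -35510420/28228941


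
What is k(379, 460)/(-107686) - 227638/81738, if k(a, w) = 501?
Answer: -12277188203/4401019134 ≈ -2.7896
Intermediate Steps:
k(379, 460)/(-107686) - 227638/81738 = 501/(-107686) - 227638/81738 = 501*(-1/107686) - 227638*1/81738 = -501/107686 - 113819/40869 = -12277188203/4401019134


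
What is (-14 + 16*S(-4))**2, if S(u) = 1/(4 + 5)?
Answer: 12100/81 ≈ 149.38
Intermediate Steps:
S(u) = 1/9
(-14 + 16*S(-4))**2 = (-14 + 16*(1/9))**2 = (-14 + 16/9)**2 = (-110/9)**2 = 12100/81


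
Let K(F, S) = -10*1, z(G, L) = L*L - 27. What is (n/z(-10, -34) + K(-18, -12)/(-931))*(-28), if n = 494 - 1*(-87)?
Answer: -2208804/150157 ≈ -14.710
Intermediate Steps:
z(G, L) = -27 + L**2 (z(G, L) = L**2 - 27 = -27 + L**2)
K(F, S) = -10
n = 581 (n = 494 + 87 = 581)
(n/z(-10, -34) + K(-18, -12)/(-931))*(-28) = (581/(-27 + (-34)**2) - 10/(-931))*(-28) = (581/(-27 + 1156) - 10*(-1/931))*(-28) = (581/1129 + 10/931)*(-28) = (552201/1051099)*(-28) = -2208804/150157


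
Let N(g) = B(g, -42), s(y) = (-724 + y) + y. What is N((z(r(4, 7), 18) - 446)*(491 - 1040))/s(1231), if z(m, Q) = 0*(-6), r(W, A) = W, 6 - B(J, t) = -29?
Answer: 35/1738 ≈ 0.020138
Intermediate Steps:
B(J, t) = 35 (B(J, t) = 6 - 1*(-29) = 6 + 29 = 35)
z(m, Q) = 0
s(y) = -724 + 2*y
N(g) = 35
N((z(r(4, 7), 18) - 446)*(491 - 1040))/s(1231) = 35/(-724 + 2*1231) = 35/(-724 + 2462) = 35/1738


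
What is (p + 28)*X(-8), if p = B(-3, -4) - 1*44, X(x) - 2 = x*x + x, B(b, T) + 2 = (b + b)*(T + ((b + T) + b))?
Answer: 3828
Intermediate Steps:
B(b, T) = -2 + 2*b*(2*T + 2*b) (B(b, T) = -2 + (b + b)*(T + ((b + T) + b)) = -2 + (2*b)*(T + ((T + b) + b)) = -2 + (2*b)*(T + (T + 2*b)) = -2 + (2*b)*(2*T + 2*b) = -2 + 2*b*(2*T + 2*b))
X(x) = 2 + x + x² (X(x) = 2 + (x*x + x) = 2 + (x² + x) = 2 + (x + x²) = 2 + x + x²)
p = 38 (p = (-2 + 4*(-3)² + 4*(-4)*(-3)) - 1*44 = (-2 + 4*9 + 48) - 44 = (-2 + 36 + 48) - 44 = 82 - 44 = 38)
(p + 28)*X(-8) = (38 + 28)*(2 - 8 + (-8)²) = 66*(2 - 8 + 64) = 66*58 = 3828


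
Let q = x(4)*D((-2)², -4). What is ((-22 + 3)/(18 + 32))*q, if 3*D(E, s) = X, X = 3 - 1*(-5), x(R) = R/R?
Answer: -76/75 ≈ -1.0133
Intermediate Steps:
x(R) = 1
X = 8 (X = 3 + 5 = 8)
D(E, s) = 8/3 (D(E, s) = (⅓)*8 = 8/3)
q = 8/3 (q = 1*(8/3) = 8/3 ≈ 2.6667)
((-22 + 3)/(18 + 32))*q = ((-22 + 3)/(18 + 32))*(8/3) = -19/50*(8/3) = -19*1/50*(8/3) = -19/50*8/3 = -76/75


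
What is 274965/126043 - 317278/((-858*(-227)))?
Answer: 521660086/944188113 ≈ 0.55250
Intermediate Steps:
274965/126043 - 317278/((-858*(-227))) = 274965*(1/126043) - 317278/194766 = 274965/126043 - 317278*1/194766 = 274965/126043 - 12203/7491 = 521660086/944188113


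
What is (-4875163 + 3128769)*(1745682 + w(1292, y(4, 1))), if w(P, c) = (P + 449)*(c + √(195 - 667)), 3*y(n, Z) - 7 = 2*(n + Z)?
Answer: -9197633735342/3 - 6080943908*I*√118 ≈ -3.0659e+12 - 6.6056e+10*I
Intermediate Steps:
y(n, Z) = 7/3 + 2*Z/3 + 2*n/3 (y(n, Z) = 7/3 + (2*(n + Z))/3 = 7/3 + (2*(Z + n))/3 = 7/3 + (2*Z + 2*n)/3 = 7/3 + (2*Z/3 + 2*n/3) = 7/3 + 2*Z/3 + 2*n/3)
w(P, c) = (449 + P)*(c + 2*I*√118) (w(P, c) = (449 + P)*(c + √(-472)) = (449 + P)*(c + 2*I*√118))
(-4875163 + 3128769)*(1745682 + w(1292, y(4, 1))) = (-4875163 + 3128769)*(1745682 + (449*(7/3 + (⅔)*1 + (⅔)*4) + 1292*(7/3 + (⅔)*1 + (⅔)*4) + 898*I*√118 + 2*I*1292*√118)) = -1746394*(1745682 + (449*(7/3 + ⅔ + 8/3) + 1292*(7/3 + ⅔ + 8/3) + 898*I*√118 + 2584*I*√118)) = -1746394*(1745682 + (449*(17/3) + 1292*(17/3) + 898*I*√118 + 2584*I*√118)) = -1746394*(1745682 + (7633/3 + 21964/3 + 898*I*√118 + 2584*I*√118)) = -1746394*(1745682 + (29597/3 + 3482*I*√118)) = -1746394*(5266643/3 + 3482*I*√118) = -9197633735342/3 - 6080943908*I*√118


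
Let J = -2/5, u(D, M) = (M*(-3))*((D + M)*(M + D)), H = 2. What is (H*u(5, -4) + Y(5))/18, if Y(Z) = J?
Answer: 59/45 ≈ 1.3111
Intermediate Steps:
u(D, M) = -3*M*(D + M)**2 (u(D, M) = (-3*M)*((D + M)*(D + M)) = (-3*M)*(D + M)**2 = -3*M*(D + M)**2)
J = -2/5 (J = -2*1/5 = -2/5 ≈ -0.40000)
Y(Z) = -2/5
(H*u(5, -4) + Y(5))/18 = (2*(-3*(-4)*(5 - 4)**2) - 2/5)/18 = (2*(-3*(-4)*1**2) - 2/5)/18 = (2*(-3*(-4)*1) - 2/5)/18 = (2*12 - 2/5)/18 = (24 - 2/5)/18 = (1/18)*(118/5) = 59/45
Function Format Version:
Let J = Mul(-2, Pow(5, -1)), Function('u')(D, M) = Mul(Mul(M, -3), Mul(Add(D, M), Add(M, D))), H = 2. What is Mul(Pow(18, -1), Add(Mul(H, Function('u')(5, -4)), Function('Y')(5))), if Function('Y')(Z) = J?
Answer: Rational(59, 45) ≈ 1.3111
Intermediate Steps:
Function('u')(D, M) = Mul(-3, M, Pow(Add(D, M), 2)) (Function('u')(D, M) = Mul(Mul(-3, M), Mul(Add(D, M), Add(D, M))) = Mul(Mul(-3, M), Pow(Add(D, M), 2)) = Mul(-3, M, Pow(Add(D, M), 2)))
J = Rational(-2, 5) (J = Mul(-2, Rational(1, 5)) = Rational(-2, 5) ≈ -0.40000)
Function('Y')(Z) = Rational(-2, 5)
Mul(Pow(18, -1), Add(Mul(H, Function('u')(5, -4)), Function('Y')(5))) = Mul(Pow(18, -1), Add(Mul(2, Mul(-3, -4, Pow(Add(5, -4), 2))), Rational(-2, 5))) = Mul(Rational(1, 18), Add(Mul(2, Mul(-3, -4, Pow(1, 2))), Rational(-2, 5))) = Mul(Rational(1, 18), Add(Mul(2, Mul(-3, -4, 1)), Rational(-2, 5))) = Mul(Rational(1, 18), Add(Mul(2, 12), Rational(-2, 5))) = Mul(Rational(1, 18), Add(24, Rational(-2, 5))) = Mul(Rational(1, 18), Rational(118, 5)) = Rational(59, 45)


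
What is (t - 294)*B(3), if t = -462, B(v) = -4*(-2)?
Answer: -6048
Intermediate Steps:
B(v) = 8
(t - 294)*B(3) = (-462 - 294)*8 = -756*8 = -6048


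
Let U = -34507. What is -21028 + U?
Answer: -55535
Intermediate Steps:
-21028 + U = -21028 - 34507 = -55535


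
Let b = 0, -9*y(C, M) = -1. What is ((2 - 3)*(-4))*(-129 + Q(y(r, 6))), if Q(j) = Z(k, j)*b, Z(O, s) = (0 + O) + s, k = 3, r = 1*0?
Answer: -516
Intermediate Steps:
r = 0
y(C, M) = 1/9 (y(C, M) = -1/9*(-1) = 1/9)
Z(O, s) = O + s
Q(j) = 0 (Q(j) = (3 + j)*0 = 0)
((2 - 3)*(-4))*(-129 + Q(y(r, 6))) = ((2 - 3)*(-4))*(-129 + 0) = -1*(-4)*(-129) = 4*(-129) = -516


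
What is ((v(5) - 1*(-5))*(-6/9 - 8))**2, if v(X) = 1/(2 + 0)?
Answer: 20449/9 ≈ 2272.1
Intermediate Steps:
v(X) = 1/2
((v(5) - 1*(-5))*(-6/9 - 8))**2 = ((1/2 - 1*(-5))*(-6/9 - 8))**2 = ((1/2 + 5)*(-6*1/9 - 8))**2 = (11*(-2/3 - 8)/2)**2 = ((11/2)*(-26/3))**2 = (-143/3)**2 = 20449/9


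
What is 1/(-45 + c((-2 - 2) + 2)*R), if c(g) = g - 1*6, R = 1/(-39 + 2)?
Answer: -37/1657 ≈ -0.022330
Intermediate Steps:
R = -1/37 (R = 1/(-37) = -1/37 ≈ -0.027027)
c(g) = -6 + g (c(g) = g - 6 = -6 + g)
1/(-45 + c((-2 - 2) + 2)*R) = 1/(-45 + (-6 + ((-2 - 2) + 2))*(-1/37)) = 1/(-45 + (-6 + (-4 + 2))*(-1/37)) = 1/(-45 + (-6 - 2)*(-1/37)) = 1/(-45 - 8*(-1/37)) = 1/(-45 + 8/37) = 1/(-1657/37) = -37/1657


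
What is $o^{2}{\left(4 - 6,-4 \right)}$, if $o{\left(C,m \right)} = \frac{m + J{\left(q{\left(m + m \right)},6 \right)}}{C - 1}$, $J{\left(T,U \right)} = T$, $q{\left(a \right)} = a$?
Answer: $16$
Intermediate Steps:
$o{\left(C,m \right)} = \frac{3 m}{-1 + C}$ ($o{\left(C,m \right)} = \frac{m + \left(m + m\right)}{C - 1} = \frac{m + 2 m}{-1 + C} = \frac{3 m}{-1 + C}$)
$o^{2}{\left(4 - 6,-4 \right)} = \left(3 \left(-4\right) \frac{1}{-1 + \left(4 - 6\right)}\right)^{2} = \left(3 \left(-4\right) \frac{1}{-1 - 2}\right)^{2} = \left(3 \left(-4\right) \frac{1}{-3}\right)^{2} = \left(3 \left(-4\right) \left(- \frac{1}{3}\right)\right)^{2} = 4^{2} = 16$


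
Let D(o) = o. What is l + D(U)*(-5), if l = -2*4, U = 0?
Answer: -8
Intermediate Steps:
l = -8
l + D(U)*(-5) = -8 + 0*(-5) = -8 + 0 = -8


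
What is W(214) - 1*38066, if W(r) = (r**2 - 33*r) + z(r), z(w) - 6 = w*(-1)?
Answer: 460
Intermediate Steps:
z(w) = 6 - w (z(w) = 6 + w*(-1) = 6 - w)
W(r) = 6 + r**2 - 34*r (W(r) = (r**2 - 33*r) + (6 - r) = 6 + r**2 - 34*r)
W(214) - 1*38066 = (6 + 214**2 - 34*214) - 1*38066 = (6 + 45796 - 7276) - 38066 = 38526 - 38066 = 460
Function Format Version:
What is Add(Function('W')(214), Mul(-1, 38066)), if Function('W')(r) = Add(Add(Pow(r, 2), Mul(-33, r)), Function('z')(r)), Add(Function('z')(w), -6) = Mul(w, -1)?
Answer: 460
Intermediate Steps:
Function('z')(w) = Add(6, Mul(-1, w)) (Function('z')(w) = Add(6, Mul(w, -1)) = Add(6, Mul(-1, w)))
Function('W')(r) = Add(6, Pow(r, 2), Mul(-34, r)) (Function('W')(r) = Add(Add(Pow(r, 2), Mul(-33, r)), Add(6, Mul(-1, r))) = Add(6, Pow(r, 2), Mul(-34, r)))
Add(Function('W')(214), Mul(-1, 38066)) = Add(Add(6, Pow(214, 2), Mul(-34, 214)), Mul(-1, 38066)) = Add(Add(6, 45796, -7276), -38066) = Add(38526, -38066) = 460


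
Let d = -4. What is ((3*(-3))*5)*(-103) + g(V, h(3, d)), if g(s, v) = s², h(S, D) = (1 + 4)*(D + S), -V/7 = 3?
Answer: 5076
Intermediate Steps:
V = -21 (V = -7*3 = -21)
h(S, D) = 5*D + 5*S (h(S, D) = 5*(D + S) = 5*D + 5*S)
((3*(-3))*5)*(-103) + g(V, h(3, d)) = ((3*(-3))*5)*(-103) + (-21)² = -9*5*(-103) + 441 = -45*(-103) + 441 = 4635 + 441 = 5076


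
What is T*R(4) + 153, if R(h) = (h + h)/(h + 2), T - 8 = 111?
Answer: 935/3 ≈ 311.67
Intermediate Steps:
T = 119 (T = 8 + 111 = 119)
R(h) = 2*h/(2 + h) (R(h) = (2*h)/(2 + h) = 2*h/(2 + h))
T*R(4) + 153 = 119*(2*4/(2 + 4)) + 153 = 119*(2*4/6) + 153 = 119*(2*4*(⅙)) + 153 = 119*(4/3) + 153 = 476/3 + 153 = 935/3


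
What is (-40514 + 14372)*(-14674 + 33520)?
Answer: -492672132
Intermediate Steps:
(-40514 + 14372)*(-14674 + 33520) = -26142*18846 = -492672132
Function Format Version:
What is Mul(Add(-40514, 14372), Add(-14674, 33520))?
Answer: -492672132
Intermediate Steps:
Mul(Add(-40514, 14372), Add(-14674, 33520)) = Mul(-26142, 18846) = -492672132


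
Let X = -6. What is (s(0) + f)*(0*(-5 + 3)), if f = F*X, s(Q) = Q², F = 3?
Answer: 0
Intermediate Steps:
f = -18 (f = 3*(-6) = -18)
(s(0) + f)*(0*(-5 + 3)) = (0² - 18)*(0*(-5 + 3)) = (0 - 18)*(0*(-2)) = -18*0 = 0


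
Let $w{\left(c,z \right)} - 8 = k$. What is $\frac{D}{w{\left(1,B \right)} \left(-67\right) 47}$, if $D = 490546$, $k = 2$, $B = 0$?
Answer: $- \frac{245273}{15745} \approx -15.578$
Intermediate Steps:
$w{\left(c,z \right)} = 10$ ($w{\left(c,z \right)} = 8 + 2 = 10$)
$\frac{D}{w{\left(1,B \right)} \left(-67\right) 47} = \frac{490546}{10 \left(-67\right) 47} = \frac{490546}{\left(-670\right) 47} = \frac{490546}{-31490} = 490546 \left(- \frac{1}{31490}\right) = - \frac{245273}{15745}$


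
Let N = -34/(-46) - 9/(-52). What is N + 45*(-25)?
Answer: -1344409/1196 ≈ -1124.1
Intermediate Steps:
N = 1091/1196 (N = -34*(-1/46) - 9*(-1/52) = 17/23 + 9/52 = 1091/1196 ≈ 0.91221)
N + 45*(-25) = 1091/1196 + 45*(-25) = 1091/1196 - 1125 = -1344409/1196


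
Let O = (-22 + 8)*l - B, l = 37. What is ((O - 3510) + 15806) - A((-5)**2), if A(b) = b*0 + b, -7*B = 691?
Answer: 82962/7 ≈ 11852.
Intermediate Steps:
B = -691/7 (B = -1/7*691 = -691/7 ≈ -98.714)
A(b) = b (A(b) = 0 + b = b)
O = -2935/7 (O = (-22 + 8)*37 - 1*(-691/7) = -14*37 + 691/7 = -518 + 691/7 = -2935/7 ≈ -419.29)
((O - 3510) + 15806) - A((-5)**2) = ((-2935/7 - 3510) + 15806) - 1*(-5)**2 = (-27505/7 + 15806) - 1*25 = 83137/7 - 25 = 82962/7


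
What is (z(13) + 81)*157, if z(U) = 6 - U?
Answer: 11618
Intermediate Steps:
(z(13) + 81)*157 = ((6 - 1*13) + 81)*157 = ((6 - 13) + 81)*157 = (-7 + 81)*157 = 74*157 = 11618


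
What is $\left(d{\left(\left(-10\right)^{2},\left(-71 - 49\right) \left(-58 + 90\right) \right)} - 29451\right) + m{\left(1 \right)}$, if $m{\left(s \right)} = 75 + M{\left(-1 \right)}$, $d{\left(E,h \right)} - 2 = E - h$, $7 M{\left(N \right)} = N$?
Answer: $- \frac{178039}{7} \approx -25434.0$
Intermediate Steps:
$M{\left(N \right)} = \frac{N}{7}$
$d{\left(E,h \right)} = 2 + E - h$ ($d{\left(E,h \right)} = 2 + \left(E - h\right) = 2 + E - h$)
$m{\left(s \right)} = \frac{524}{7}$ ($m{\left(s \right)} = 75 + \frac{1}{7} \left(-1\right) = 75 - \frac{1}{7} = \frac{524}{7}$)
$\left(d{\left(\left(-10\right)^{2},\left(-71 - 49\right) \left(-58 + 90\right) \right)} - 29451\right) + m{\left(1 \right)} = \left(\left(2 + \left(-10\right)^{2} - \left(-71 - 49\right) \left(-58 + 90\right)\right) - 29451\right) + \frac{524}{7} = \left(\left(2 + 100 - \left(-120\right) 32\right) - 29451\right) + \frac{524}{7} = \left(\left(2 + 100 - -3840\right) - 29451\right) + \frac{524}{7} = \left(\left(2 + 100 + 3840\right) - 29451\right) + \frac{524}{7} = \left(3942 - 29451\right) + \frac{524}{7} = -25509 + \frac{524}{7} = - \frac{178039}{7}$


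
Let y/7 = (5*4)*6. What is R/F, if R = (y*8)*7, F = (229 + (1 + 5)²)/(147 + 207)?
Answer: 3330432/53 ≈ 62838.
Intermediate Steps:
y = 840 (y = 7*((5*4)*6) = 7*(20*6) = 7*120 = 840)
F = 265/354 (F = (229 + 6²)/354 = (229 + 36)*(1/354) = 265*(1/354) = 265/354 ≈ 0.74859)
R = 47040 (R = (840*8)*7 = 6720*7 = 47040)
R/F = 47040/(265/354) = 47040*(354/265) = 3330432/53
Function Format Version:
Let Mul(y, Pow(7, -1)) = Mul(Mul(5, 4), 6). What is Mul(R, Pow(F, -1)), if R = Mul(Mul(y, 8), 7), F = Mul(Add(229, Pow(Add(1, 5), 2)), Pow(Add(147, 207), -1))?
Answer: Rational(3330432, 53) ≈ 62838.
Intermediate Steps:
y = 840 (y = Mul(7, Mul(Mul(5, 4), 6)) = Mul(7, Mul(20, 6)) = Mul(7, 120) = 840)
F = Rational(265, 354) (F = Mul(Add(229, Pow(6, 2)), Pow(354, -1)) = Mul(Add(229, 36), Rational(1, 354)) = Mul(265, Rational(1, 354)) = Rational(265, 354) ≈ 0.74859)
R = 47040 (R = Mul(Mul(840, 8), 7) = Mul(6720, 7) = 47040)
Mul(R, Pow(F, -1)) = Mul(47040, Pow(Rational(265, 354), -1)) = Mul(47040, Rational(354, 265)) = Rational(3330432, 53)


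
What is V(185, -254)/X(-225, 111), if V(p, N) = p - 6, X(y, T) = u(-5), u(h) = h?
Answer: -179/5 ≈ -35.800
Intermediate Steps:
X(y, T) = -5
V(p, N) = -6 + p
V(185, -254)/X(-225, 111) = (-6 + 185)/(-5) = 179*(-⅕) = -179/5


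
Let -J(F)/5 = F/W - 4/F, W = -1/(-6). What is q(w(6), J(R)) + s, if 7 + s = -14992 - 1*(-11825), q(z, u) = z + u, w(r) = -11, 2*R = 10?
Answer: -3331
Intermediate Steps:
R = 5 (R = (½)*10 = 5)
W = ⅙ (W = -1*(-⅙) = ⅙ ≈ 0.16667)
J(F) = -30*F + 20/F (J(F) = -5*(F/(⅙) - 4/F) = -5*(F*6 - 4/F) = -5*(6*F - 4/F) = -5*(-4/F + 6*F) = -30*F + 20/F)
q(z, u) = u + z
s = -3174 (s = -7 + (-14992 - 1*(-11825)) = -7 + (-14992 + 11825) = -7 - 3167 = -3174)
q(w(6), J(R)) + s = ((-30*5 + 20/5) - 11) - 3174 = ((-150 + 20*(⅕)) - 11) - 3174 = ((-150 + 4) - 11) - 3174 = (-146 - 11) - 3174 = -157 - 3174 = -3331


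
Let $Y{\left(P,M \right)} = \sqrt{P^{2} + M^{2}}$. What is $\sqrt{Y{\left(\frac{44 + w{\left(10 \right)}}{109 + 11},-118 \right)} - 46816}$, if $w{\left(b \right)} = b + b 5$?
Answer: $\frac{\sqrt{-10533600 + 15 \sqrt{3133069}}}{15} \approx 216.1 i$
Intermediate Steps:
$w{\left(b \right)} = 6 b$ ($w{\left(b \right)} = b + 5 b = 6 b$)
$Y{\left(P,M \right)} = \sqrt{M^{2} + P^{2}}$
$\sqrt{Y{\left(\frac{44 + w{\left(10 \right)}}{109 + 11},-118 \right)} - 46816} = \sqrt{\sqrt{\left(-118\right)^{2} + \left(\frac{44 + 6 \cdot 10}{109 + 11}\right)^{2}} - 46816} = \sqrt{\sqrt{13924 + \left(\frac{44 + 60}{120}\right)^{2}} - 46816} = \sqrt{\sqrt{13924 + \left(104 \cdot \frac{1}{120}\right)^{2}} - 46816} = \sqrt{\sqrt{13924 + \left(\frac{13}{15}\right)^{2}} - 46816} = \sqrt{\sqrt{13924 + \frac{169}{225}} - 46816} = \sqrt{\sqrt{\frac{3133069}{225}} - 46816} = \sqrt{\frac{\sqrt{3133069}}{15} - 46816} = \sqrt{-46816 + \frac{\sqrt{3133069}}{15}}$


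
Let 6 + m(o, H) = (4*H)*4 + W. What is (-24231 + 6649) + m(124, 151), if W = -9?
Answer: -15181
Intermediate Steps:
m(o, H) = -15 + 16*H (m(o, H) = -6 + ((4*H)*4 - 9) = -6 + (16*H - 9) = -6 + (-9 + 16*H) = -15 + 16*H)
(-24231 + 6649) + m(124, 151) = (-24231 + 6649) + (-15 + 16*151) = -17582 + (-15 + 2416) = -17582 + 2401 = -15181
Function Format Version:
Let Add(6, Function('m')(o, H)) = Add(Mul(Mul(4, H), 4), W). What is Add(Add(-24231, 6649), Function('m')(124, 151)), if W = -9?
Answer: -15181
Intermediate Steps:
Function('m')(o, H) = Add(-15, Mul(16, H)) (Function('m')(o, H) = Add(-6, Add(Mul(Mul(4, H), 4), -9)) = Add(-6, Add(Mul(16, H), -9)) = Add(-6, Add(-9, Mul(16, H))) = Add(-15, Mul(16, H)))
Add(Add(-24231, 6649), Function('m')(124, 151)) = Add(Add(-24231, 6649), Add(-15, Mul(16, 151))) = Add(-17582, Add(-15, 2416)) = Add(-17582, 2401) = -15181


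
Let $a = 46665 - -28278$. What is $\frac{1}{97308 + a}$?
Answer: $\frac{1}{172251} \approx 5.8055 \cdot 10^{-6}$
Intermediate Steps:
$a = 74943$ ($a = 46665 + 28278 = 74943$)
$\frac{1}{97308 + a} = \frac{1}{97308 + 74943} = \frac{1}{172251}$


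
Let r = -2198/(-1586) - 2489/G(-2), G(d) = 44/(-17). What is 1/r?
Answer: 34892/33602565 ≈ 0.0010384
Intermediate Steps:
G(d) = -44/17 (G(d) = 44*(-1/17) = -44/17)
r = 33602565/34892 (r = -2198/(-1586) - 2489/(-44/17) = -2198*(-1/1586) - 2489*(-17/44) = 1099/793 + 42313/44 = 33602565/34892 ≈ 963.04)
1/r = 1/(33602565/34892) = 34892/33602565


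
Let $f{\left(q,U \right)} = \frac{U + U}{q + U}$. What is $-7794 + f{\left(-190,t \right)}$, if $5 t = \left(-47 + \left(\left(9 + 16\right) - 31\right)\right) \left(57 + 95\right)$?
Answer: $- \frac{1846754}{237} \approx -7792.2$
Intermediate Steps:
$t = - \frac{8056}{5}$ ($t = \frac{\left(-47 + \left(\left(9 + 16\right) - 31\right)\right) \left(57 + 95\right)}{5} = \frac{\left(-47 + \left(25 - 31\right)\right) 152}{5} = \frac{\left(-47 - 6\right) 152}{5} = \frac{\left(-53\right) 152}{5} = \frac{1}{5} \left(-8056\right) = - \frac{8056}{5} \approx -1611.2$)
$f{\left(q,U \right)} = \frac{2 U}{U + q}$
$-7794 + f{\left(-190,t \right)} = -7794 + 2 \left(- \frac{8056}{5}\right) \frac{1}{- \frac{8056}{5} - 190} = -7794 + 2 \left(- \frac{8056}{5}\right) \frac{1}{- \frac{9006}{5}} = -7794 + 2 \left(- \frac{8056}{5}\right) \left(- \frac{5}{9006}\right) = -7794 + \frac{424}{237} = - \frac{1846754}{237}$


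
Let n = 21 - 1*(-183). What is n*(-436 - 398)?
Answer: -170136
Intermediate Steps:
n = 204 (n = 21 + 183 = 204)
n*(-436 - 398) = 204*(-436 - 398) = 204*(-834) = -170136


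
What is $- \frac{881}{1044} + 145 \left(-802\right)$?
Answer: $- \frac{121407641}{1044} \approx -1.1629 \cdot 10^{5}$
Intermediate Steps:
$- \frac{881}{1044} + 145 \left(-802\right) = \left(-881\right) \frac{1}{1044} - 116290 = - \frac{881}{1044} - 116290 = - \frac{121407641}{1044}$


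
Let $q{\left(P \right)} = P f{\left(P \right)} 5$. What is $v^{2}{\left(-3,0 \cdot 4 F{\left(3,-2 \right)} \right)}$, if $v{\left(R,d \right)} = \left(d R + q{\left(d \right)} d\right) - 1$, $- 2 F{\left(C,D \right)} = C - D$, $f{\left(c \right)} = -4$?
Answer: $1$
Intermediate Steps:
$F{\left(C,D \right)} = \frac{D}{2} - \frac{C}{2}$ ($F{\left(C,D \right)} = - \frac{C - D}{2} = \frac{D}{2} - \frac{C}{2}$)
$q{\left(P \right)} = - 20 P$ ($q{\left(P \right)} = P \left(-4\right) 5 = - 4 P 5 = - 20 P$)
$v{\left(R,d \right)} = -1 - 20 d^{2} + R d$ ($v{\left(R,d \right)} = \left(d R + - 20 d d\right) - 1 = \left(R d - 20 d^{2}\right) - 1 = \left(- 20 d^{2} + R d\right) - 1 = -1 - 20 d^{2} + R d$)
$v^{2}{\left(-3,0 \cdot 4 F{\left(3,-2 \right)} \right)} = \left(-1 - 20 \left(0 \cdot 4 \left(\frac{1}{2} \left(-2\right) - \frac{3}{2}\right)\right)^{2} - 3 \cdot 0 \cdot 4 \left(\frac{1}{2} \left(-2\right) - \frac{3}{2}\right)\right)^{2} = \left(-1 - 20 \left(0 \left(-1 - \frac{3}{2}\right)\right)^{2} - 3 \cdot 0 \left(-1 - \frac{3}{2}\right)\right)^{2} = \left(-1 - 20 \left(0 \left(- \frac{5}{2}\right)\right)^{2} - 3 \cdot 0 \left(- \frac{5}{2}\right)\right)^{2} = \left(-1 - 20 \cdot 0^{2} - 0\right)^{2} = \left(-1 - 0 + 0\right)^{2} = \left(-1 + 0 + 0\right)^{2} = \left(-1\right)^{2} = 1$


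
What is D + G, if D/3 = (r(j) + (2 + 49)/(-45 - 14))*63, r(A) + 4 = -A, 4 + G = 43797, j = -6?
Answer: 2596450/59 ≈ 44008.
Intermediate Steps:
G = 43793 (G = -4 + 43797 = 43793)
r(A) = -4 - A
D = 12663/59 (D = 3*(((-4 - 1*(-6)) + (2 + 49)/(-45 - 14))*63) = 3*(((-4 + 6) + 51/(-59))*63) = 3*((2 + 51*(-1/59))*63) = 3*((2 - 51/59)*63) = 3*((67/59)*63) = 3*(4221/59) = 12663/59 ≈ 214.63)
D + G = 12663/59 + 43793 = 2596450/59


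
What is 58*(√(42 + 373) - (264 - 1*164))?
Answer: -5800 + 58*√415 ≈ -4618.5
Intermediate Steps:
58*(√(42 + 373) - (264 - 1*164)) = 58*(√415 - (264 - 164)) = 58*(√415 - 1*100) = 58*(√415 - 100) = 58*(-100 + √415) = -5800 + 58*√415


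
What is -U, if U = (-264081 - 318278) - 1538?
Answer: 583897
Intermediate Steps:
U = -583897 (U = -582359 - 1538 = -583897)
-U = -1*(-583897) = 583897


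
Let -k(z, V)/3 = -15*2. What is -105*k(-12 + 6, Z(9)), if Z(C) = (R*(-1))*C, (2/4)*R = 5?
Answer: -9450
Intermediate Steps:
R = 10 (R = 2*5 = 10)
Z(C) = -10*C (Z(C) = (10*(-1))*C = -10*C)
k(z, V) = 90 (k(z, V) = -(-45)*2 = -3*(-30) = 90)
-105*k(-12 + 6, Z(9)) = -105*90 = -9450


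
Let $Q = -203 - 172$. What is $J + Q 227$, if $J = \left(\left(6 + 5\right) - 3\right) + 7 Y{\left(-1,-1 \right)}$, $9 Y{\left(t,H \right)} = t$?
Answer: $- \frac{766060}{9} \approx -85118.0$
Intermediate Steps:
$Q = -375$ ($Q = -203 - 172 = -375$)
$Y{\left(t,H \right)} = \frac{t}{9}$
$J = \frac{65}{9}$ ($J = \left(\left(6 + 5\right) - 3\right) + 7 \cdot \frac{1}{9} \left(-1\right) = \left(11 - 3\right) + 7 \left(- \frac{1}{9}\right) = 8 - \frac{7}{9} = \frac{65}{9} \approx 7.2222$)
$J + Q 227 = \frac{65}{9} - 85125 = - \frac{766060}{9}$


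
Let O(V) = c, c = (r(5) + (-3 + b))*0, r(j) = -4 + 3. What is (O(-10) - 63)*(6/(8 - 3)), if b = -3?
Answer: -378/5 ≈ -75.600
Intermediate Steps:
r(j) = -1
c = 0 (c = (-1 + (-3 - 3))*0 = (-1 - 6)*0 = -7*0 = 0)
O(V) = 0
(O(-10) - 63)*(6/(8 - 3)) = (0 - 63)*(6/(8 - 3)) = -378/5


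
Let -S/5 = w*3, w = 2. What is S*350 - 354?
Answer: -10854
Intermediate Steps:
S = -30 (S = -10*3 = -5*6 = -30)
S*350 - 354 = -30*350 - 354 = -10500 - 354 = -10854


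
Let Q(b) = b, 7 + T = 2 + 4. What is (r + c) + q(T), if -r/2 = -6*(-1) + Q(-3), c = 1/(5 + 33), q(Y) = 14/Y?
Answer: -759/38 ≈ -19.974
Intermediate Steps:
T = -1 (T = -7 + (2 + 4) = -7 + 6 = -1)
c = 1/38 ≈ 0.026316
r = -6 (r = -2*(-6*(-1) - 3) = -2*(6 - 3) = -2*3 = -6)
(r + c) + q(T) = (-6 + 1/38) + 14/(-1) = -227/38 + 14*(-1) = -227/38 - 14 = -759/38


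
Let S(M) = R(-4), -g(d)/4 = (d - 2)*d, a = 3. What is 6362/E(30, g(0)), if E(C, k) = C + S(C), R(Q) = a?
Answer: 6362/33 ≈ 192.79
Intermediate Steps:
g(d) = -4*d*(-2 + d) (g(d) = -4*(d - 2)*d = -4*(-2 + d)*d = -4*d*(-2 + d))
R(Q) = 3
S(M) = 3
E(C, k) = 3 + C (E(C, k) = C + 3 = 3 + C)
6362/E(30, g(0)) = 6362/(3 + 30) = 6362/33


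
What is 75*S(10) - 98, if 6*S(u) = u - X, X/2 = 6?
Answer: -123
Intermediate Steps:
X = 12 (X = 2*6 = 12)
S(u) = -2 + u/6 (S(u) = (u - 1*12)/6 = (u - 12)/6 = (-12 + u)/6 = -2 + u/6)
75*S(10) - 98 = 75*(-2 + (⅙)*10) - 98 = 75*(-2 + 5/3) - 98 = 75*(-⅓) - 98 = -25 - 98 = -123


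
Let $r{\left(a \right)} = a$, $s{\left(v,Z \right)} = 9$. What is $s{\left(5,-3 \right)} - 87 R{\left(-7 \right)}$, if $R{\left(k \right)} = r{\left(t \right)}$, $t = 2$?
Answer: $-165$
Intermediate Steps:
$R{\left(k \right)} = 2$
$s{\left(5,-3 \right)} - 87 R{\left(-7 \right)} = 9 - 174 = -165$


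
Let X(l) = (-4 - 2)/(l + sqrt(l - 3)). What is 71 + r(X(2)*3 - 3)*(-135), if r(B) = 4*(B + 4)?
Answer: 3419 - 1944*I ≈ 3419.0 - 1944.0*I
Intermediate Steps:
X(l) = -6/(l + sqrt(-3 + l))
r(B) = 16 + 4*B (r(B) = 4*(4 + B) = 16 + 4*B)
71 + r(X(2)*3 - 3)*(-135) = 71 + (16 + 4*(-6/(2 + sqrt(-3 + 2))*3 - 3))*(-135) = 71 + (16 + 4*(-6/(2 + sqrt(-1))*3 - 3))*(-135) = 71 + (16 + 4*(-6*(2 - I)/5*3 - 3))*(-135) = 71 + (16 + 4*(-18*(2 - I)/5 - 3))*(-135) = 71 + (16 + 4*(-3 - 18*(2 - I)/5))*(-135) = 71 + (16 + (-12 - 72*(2 - I)/5))*(-135) = 71 + (4 - 72*(2 - I)/5)*(-135) = 71 + (-540 + 1944*(2 - I)) = -469 + 1944*(2 - I)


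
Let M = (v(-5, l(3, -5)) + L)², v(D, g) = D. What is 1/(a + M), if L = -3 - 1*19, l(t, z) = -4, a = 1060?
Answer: 1/1789 ≈ 0.00055897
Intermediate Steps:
L = -22 (L = -3 - 19 = -22)
M = 729 (M = (-5 - 22)² = (-27)² = 729)
1/(a + M) = 1/(1060 + 729) = 1/1789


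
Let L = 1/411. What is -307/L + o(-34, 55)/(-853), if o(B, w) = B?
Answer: -107628947/853 ≈ -1.2618e+5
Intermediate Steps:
L = 1/411 ≈ 0.0024331
-307/L + o(-34, 55)/(-853) = -307/1/411 - 34/(-853) = -307*411 - 34*(-1/853) = -126177 + 34/853 = -107628947/853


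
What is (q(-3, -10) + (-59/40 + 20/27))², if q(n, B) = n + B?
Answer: 220017889/1166400 ≈ 188.63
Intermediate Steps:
q(n, B) = B + n
(q(-3, -10) + (-59/40 + 20/27))² = ((-10 - 3) + (-59/40 + 20/27))² = (-13 + (-59*1/40 + 20*(1/27)))² = (-13 + (-59/40 + 20/27))² = (-13 - 793/1080)² = (-14833/1080)² = 220017889/1166400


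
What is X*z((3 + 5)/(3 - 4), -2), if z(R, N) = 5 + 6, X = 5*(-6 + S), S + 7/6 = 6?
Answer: -385/6 ≈ -64.167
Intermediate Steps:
S = 29/6 (S = -7/6 + 6 = 29/6 ≈ 4.8333)
X = -35/6 (X = 5*(-6 + 29/6) = 5*(-7/6) = -35/6 ≈ -5.8333)
z(R, N) = 11
X*z((3 + 5)/(3 - 4), -2) = -35/6*11 = -385/6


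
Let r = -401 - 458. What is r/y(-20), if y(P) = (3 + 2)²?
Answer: -859/25 ≈ -34.360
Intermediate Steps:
y(P) = 25 (y(P) = 5² = 25)
r = -859
r/y(-20) = -859/25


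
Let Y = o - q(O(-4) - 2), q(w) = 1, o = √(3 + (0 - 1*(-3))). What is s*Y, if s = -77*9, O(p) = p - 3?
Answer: 693 - 693*√6 ≈ -1004.5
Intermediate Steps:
O(p) = -3 + p
o = √6 (o = √(3 + (0 + 3)) = √(3 + 3) = √6 ≈ 2.4495)
s = -693
Y = -1 + √6 (Y = √6 - 1*1 = √6 - 1 = -1 + √6 ≈ 1.4495)
s*Y = -693*(-1 + √6) = 693 - 693*√6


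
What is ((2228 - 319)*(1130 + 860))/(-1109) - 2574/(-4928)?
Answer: -850826087/248416 ≈ -3425.0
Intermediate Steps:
((2228 - 319)*(1130 + 860))/(-1109) - 2574/(-4928) = (1909*1990)*(-1/1109) - 2574*(-1/4928) = 3798910*(-1/1109) + 117/224 = -3798910/1109 + 117/224 = -850826087/248416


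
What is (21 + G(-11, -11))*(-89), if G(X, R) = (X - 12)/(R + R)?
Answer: -43165/22 ≈ -1962.0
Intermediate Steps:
G(X, R) = (-12 + X)/(2*R) (G(X, R) = (-12 + X)/((2*R)) = (-12 + X)*(1/(2*R)) = (-12 + X)/(2*R))
(21 + G(-11, -11))*(-89) = (21 + (1/2)*(-12 - 11)/(-11))*(-89) = (21 + (1/2)*(-1/11)*(-23))*(-89) = (21 + 23/22)*(-89) = (485/22)*(-89) = -43165/22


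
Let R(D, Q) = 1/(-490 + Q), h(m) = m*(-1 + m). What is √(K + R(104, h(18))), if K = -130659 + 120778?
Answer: I*√83632830/92 ≈ 99.403*I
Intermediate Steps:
K = -9881
√(K + R(104, h(18))) = √(-9881 + 1/(-490 + 18*(-1 + 18))) = √(-9881 + 1/(-490 + 18*17)) = √(-9881 + 1/(-490 + 306)) = √(-9881 + 1/(-184)) = √(-9881 - 1/184) = √(-1818105/184) = I*√83632830/92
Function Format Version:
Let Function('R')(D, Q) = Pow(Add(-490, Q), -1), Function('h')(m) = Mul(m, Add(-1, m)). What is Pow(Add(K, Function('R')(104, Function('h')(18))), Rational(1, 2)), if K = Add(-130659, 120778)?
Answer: Mul(Rational(1, 92), I, Pow(83632830, Rational(1, 2))) ≈ Mul(99.403, I)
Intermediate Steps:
K = -9881
Pow(Add(K, Function('R')(104, Function('h')(18))), Rational(1, 2)) = Pow(Add(-9881, Pow(Add(-490, Mul(18, Add(-1, 18))), -1)), Rational(1, 2)) = Pow(Add(-9881, Pow(Add(-490, Mul(18, 17)), -1)), Rational(1, 2)) = Pow(Add(-9881, Pow(Add(-490, 306), -1)), Rational(1, 2)) = Pow(Add(-9881, Pow(-184, -1)), Rational(1, 2)) = Pow(Add(-9881, Rational(-1, 184)), Rational(1, 2)) = Pow(Rational(-1818105, 184), Rational(1, 2)) = Mul(Rational(1, 92), I, Pow(83632830, Rational(1, 2)))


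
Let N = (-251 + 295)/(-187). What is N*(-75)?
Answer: 300/17 ≈ 17.647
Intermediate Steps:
N = -4/17 (N = 44*(-1/187) = -4/17 ≈ -0.23529)
N*(-75) = -4/17*(-75) = 300/17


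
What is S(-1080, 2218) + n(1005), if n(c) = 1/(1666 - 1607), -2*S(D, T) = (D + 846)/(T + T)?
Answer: 11339/261724 ≈ 0.043324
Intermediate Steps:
S(D, T) = -(846 + D)/(4*T) (S(D, T) = -(D + 846)/(2*(T + T)) = -(846 + D)/(2*(2*T)) = -(846 + D)*1/(2*T)/2 = -(846 + D)/(4*T))
n(c) = 1/59
S(-1080, 2218) + n(1005) = (1/4)*(-846 - 1*(-1080))/2218 + 1/59 = (1/4)*(1/2218)*(-846 + 1080) + 1/59 = (1/4)*(1/2218)*234 + 1/59 = 117/4436 + 1/59 = 11339/261724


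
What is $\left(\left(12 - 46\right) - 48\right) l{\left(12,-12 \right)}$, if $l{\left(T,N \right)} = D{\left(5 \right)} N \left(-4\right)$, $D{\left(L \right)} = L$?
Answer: $-19680$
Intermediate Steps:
$l{\left(T,N \right)} = - 20 N$ ($l{\left(T,N \right)} = 5 N \left(-4\right) = - 20 N$)
$\left(\left(12 - 46\right) - 48\right) l{\left(12,-12 \right)} = \left(\left(12 - 46\right) - 48\right) \left(\left(-20\right) \left(-12\right)\right) = \left(\left(12 - 46\right) - 48\right) 240 = \left(-34 - 48\right) 240 = \left(-82\right) 240 = -19680$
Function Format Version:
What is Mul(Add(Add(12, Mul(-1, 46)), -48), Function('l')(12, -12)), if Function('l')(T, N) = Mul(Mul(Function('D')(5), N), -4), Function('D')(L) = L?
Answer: -19680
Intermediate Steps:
Function('l')(T, N) = Mul(-20, N) (Function('l')(T, N) = Mul(Mul(5, N), -4) = Mul(-20, N))
Mul(Add(Add(12, Mul(-1, 46)), -48), Function('l')(12, -12)) = Mul(Add(Add(12, Mul(-1, 46)), -48), Mul(-20, -12)) = Mul(Add(Add(12, -46), -48), 240) = Mul(Add(-34, -48), 240) = Mul(-82, 240) = -19680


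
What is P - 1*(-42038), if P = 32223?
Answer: 74261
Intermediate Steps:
P - 1*(-42038) = 32223 - 1*(-42038) = 32223 + 42038 = 74261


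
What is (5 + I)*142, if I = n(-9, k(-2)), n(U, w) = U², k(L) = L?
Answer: 12212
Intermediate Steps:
I = 81 (I = (-9)² = 81)
(5 + I)*142 = (5 + 81)*142 = 86*142 = 12212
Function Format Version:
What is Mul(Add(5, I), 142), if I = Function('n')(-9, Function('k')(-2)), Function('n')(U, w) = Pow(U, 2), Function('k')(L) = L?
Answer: 12212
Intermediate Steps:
I = 81 (I = Pow(-9, 2) = 81)
Mul(Add(5, I), 142) = Mul(Add(5, 81), 142) = Mul(86, 142) = 12212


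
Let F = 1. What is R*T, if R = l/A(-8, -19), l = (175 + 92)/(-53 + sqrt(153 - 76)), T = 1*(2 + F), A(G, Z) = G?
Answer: 42453/21856 + 801*sqrt(77)/21856 ≈ 2.2640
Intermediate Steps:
T = 3 (T = 1*(2 + 1) = 1*3 = 3)
l = 267/(-53 + sqrt(77)) ≈ -6.0373
R = 14151/21856 + 267*sqrt(77)/21856 (R = (-14151/2732 - 267*sqrt(77)/2732)/(-8) = (-14151/2732 - 267*sqrt(77)/2732)*(-1/8) = 14151/21856 + 267*sqrt(77)/21856 ≈ 0.75466)
R*T = (14151/21856 + 267*sqrt(77)/21856)*3 = 42453/21856 + 801*sqrt(77)/21856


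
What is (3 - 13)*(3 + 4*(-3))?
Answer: 90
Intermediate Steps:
(3 - 13)*(3 + 4*(-3)) = -10*(3 - 12) = -10*(-9) = 90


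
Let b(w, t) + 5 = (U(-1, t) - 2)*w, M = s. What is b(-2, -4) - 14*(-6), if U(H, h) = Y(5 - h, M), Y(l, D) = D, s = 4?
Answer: 75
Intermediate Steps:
M = 4
U(H, h) = 4
b(w, t) = -5 + 2*w (b(w, t) = -5 + (4 - 2)*w = -5 + 2*w)
b(-2, -4) - 14*(-6) = (-5 + 2*(-2)) - 14*(-6) = (-5 - 4) + 84 = -9 + 84 = 75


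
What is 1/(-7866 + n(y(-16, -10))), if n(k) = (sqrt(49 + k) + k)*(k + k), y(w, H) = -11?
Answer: -953/7263373 + 11*sqrt(38)/29053492 ≈ -0.00012887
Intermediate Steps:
n(k) = 2*k*(k + sqrt(49 + k)) (n(k) = (k + sqrt(49 + k))*(2*k) = 2*k*(k + sqrt(49 + k)))
1/(-7866 + n(y(-16, -10))) = 1/(-7866 + 2*(-11)*(-11 + sqrt(49 - 11))) = 1/(-7866 + 2*(-11)*(-11 + sqrt(38))) = 1/(-7866 + (242 - 22*sqrt(38))) = 1/(-7624 - 22*sqrt(38))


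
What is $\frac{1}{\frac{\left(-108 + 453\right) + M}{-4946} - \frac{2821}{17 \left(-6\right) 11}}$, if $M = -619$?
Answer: $\frac{2774706}{7130047} \approx 0.38916$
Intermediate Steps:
$\frac{1}{\frac{\left(-108 + 453\right) + M}{-4946} - \frac{2821}{17 \left(-6\right) 11}} = \frac{1}{\frac{\left(-108 + 453\right) - 619}{-4946} - \frac{2821}{17 \left(-6\right) 11}} = \frac{1}{\left(345 - 619\right) \left(- \frac{1}{4946}\right) - \frac{2821}{\left(-102\right) 11}} = \frac{1}{\left(-274\right) \left(- \frac{1}{4946}\right) - \frac{2821}{-1122}} = \frac{1}{\frac{137}{2473} - - \frac{2821}{1122}} = \frac{1}{\frac{137}{2473} + \frac{2821}{1122}} = \frac{1}{\frac{7130047}{2774706}} = \frac{2774706}{7130047}$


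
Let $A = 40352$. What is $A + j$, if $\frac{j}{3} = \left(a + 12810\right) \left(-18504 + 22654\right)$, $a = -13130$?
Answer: $-3943648$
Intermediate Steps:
$j = -3984000$ ($j = 3 \left(-13130 + 12810\right) \left(-18504 + 22654\right) = 3 \left(\left(-320\right) 4150\right) = 3 \left(-1328000\right) = -3984000$)
$A + j = 40352 - 3984000 = -3943648$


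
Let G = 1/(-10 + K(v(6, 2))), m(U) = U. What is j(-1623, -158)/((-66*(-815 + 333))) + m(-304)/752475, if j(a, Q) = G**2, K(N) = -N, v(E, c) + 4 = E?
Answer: -463949879/1149011265600 ≈ -0.00040378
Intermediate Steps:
v(E, c) = -4 + E
G = -1/12 (G = 1/(-10 - (-4 + 6)) = 1/(-10 - 1*2) = 1/(-10 - 2) = 1/(-12) = -1/12 ≈ -0.083333)
j(a, Q) = 1/144 (j(a, Q) = (-1/12)**2 = 1/144)
j(-1623, -158)/((-66*(-815 + 333))) + m(-304)/752475 = 1/(144*((-66*(-815 + 333)))) - 304/752475 = 1/(144*((-66*(-482)))) - 304*1/752475 = (1/144)/31812 - 304/752475 = (1/144)*(1/31812) - 304/752475 = 1/4580928 - 304/752475 = -463949879/1149011265600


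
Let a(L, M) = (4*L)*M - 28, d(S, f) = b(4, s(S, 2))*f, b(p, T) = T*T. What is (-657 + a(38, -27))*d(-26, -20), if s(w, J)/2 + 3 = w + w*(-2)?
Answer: 202670480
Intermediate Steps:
s(w, J) = -6 - 2*w (s(w, J) = -6 + 2*(w + w*(-2)) = -6 + 2*(w - 2*w) = -6 + 2*(-w) = -6 - 2*w)
b(p, T) = T**2
d(S, f) = f*(-6 - 2*S)**2 (d(S, f) = (-6 - 2*S)**2*f = f*(-6 - 2*S)**2)
a(L, M) = -28 + 4*L*M (a(L, M) = 4*L*M - 28 = -28 + 4*L*M)
(-657 + a(38, -27))*d(-26, -20) = (-657 + (-28 + 4*38*(-27)))*(4*(-20)*(3 - 26)**2) = (-657 + (-28 - 4104))*(4*(-20)*(-23)**2) = (-657 - 4132)*(4*(-20)*529) = -4789*(-42320) = 202670480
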